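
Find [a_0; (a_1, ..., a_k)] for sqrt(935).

[30; (1, 1, 2, 1, 2, 1, 1, 60)]

Write x_i = (sqrt(935) + m_i)/d_i with (m_0, d_0) = (0, 1). a_0 = floor(sqrt(935)) = 30, since 30^2 = 900 <= 935 < 961 = 31^2.
Iterate m_{i+1} = d_i*a_i - m_i, d_{i+1} = (935 - m_{i+1}^2)/d_i, a_{i+1} = floor((a_0 + m_{i+1})/d_{i+1}):
  m_1 = 1*30 - 0 = 30, d_1 = (935 - 30^2)/1 = 35/1 = 35, a_1 = floor((30 + 30)/35) = 1.
  m_2 = 35*1 - 30 = 5, d_2 = (935 - 5^2)/35 = 910/35 = 26, a_2 = floor((30 + 5)/26) = 1.
  m_3 = 26*1 - 5 = 21, d_3 = (935 - 21^2)/26 = 494/26 = 19, a_3 = floor((30 + 21)/19) = 2.
  m_4 = 19*2 - 21 = 17, d_4 = (935 - 17^2)/19 = 646/19 = 34, a_4 = floor((30 + 17)/34) = 1.
  m_5 = 34*1 - 17 = 17, d_5 = (935 - 17^2)/34 = 646/34 = 19, a_5 = floor((30 + 17)/19) = 2.
  m_6 = 19*2 - 17 = 21, d_6 = (935 - 21^2)/19 = 494/19 = 26, a_6 = floor((30 + 21)/26) = 1.
  m_7 = 26*1 - 21 = 5, d_7 = (935 - 5^2)/26 = 910/26 = 35, a_7 = floor((30 + 5)/35) = 1.
  m_8 = 35*1 - 5 = 30, d_8 = (935 - 30^2)/35 = 35/35 = 1, a_8 = floor((30 + 30)/1) = 60.
  m_9 = 1*60 - 30 = 30, d_9 = (935 - 30^2)/1 = 35/1 = 35: (m_9, d_9) = (m_1, d_1) = (30, 35), so from here the quotients repeat a_1, ..., a_8; the period length is 8.
Hence the expansion of sqrt(935) is a_0 = 30 followed by the repeating block 1, 1, 2, 1, 2, 1, 1, 60 (period 8).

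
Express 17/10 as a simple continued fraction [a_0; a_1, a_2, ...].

Run the Euclidean algorithm on 17 and 10; the successive quotients are the partial quotients a_0, a_1, ... (each step inverts the fractional part left over by the previous one):
  17 = 1*10 + 7, so a_0 = 1.
  10 = 1*7 + 3, so a_1 = 1.
  7 = 2*3 + 1, so a_2 = 2.
  3 = 3*1 + 0, so a_3 = 3.
The remainder reaches 0 after 4 divisions, so the expansion has 4 partial quotients, read off in order.

[1; 1, 2, 3]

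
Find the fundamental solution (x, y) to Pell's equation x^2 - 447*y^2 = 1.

(x, y) = (148, 7)

First expand sqrt(447) as a continued fraction. With x_i = (sqrt(447) + m_i)/d_i and (m_0, d_0) = (0, 1): a_0 = floor(sqrt(447)) = 21, since 21^2 = 441 <= 447 < 484 = 22^2.
Iterate m_{i+1} = d_i*a_i - m_i, d_{i+1} = (447 - m_{i+1}^2)/d_i, a_{i+1} = floor((a_0 + m_{i+1})/d_{i+1}):
  m_1 = 1*21 - 0 = 21, d_1 = (447 - 21^2)/1 = 6/1 = 6, a_1 = floor((21 + 21)/6) = 7.
  m_2 = 6*7 - 21 = 21, d_2 = (447 - 21^2)/6 = 6/6 = 1, a_2 = floor((21 + 21)/1) = 42.
  m_3 = 1*42 - 21 = 21, d_3 = (447 - 21^2)/1 = 6/1 = 6: (m_3, d_3) = (m_1, d_1) = (21, 6), so from here the quotients repeat a_1, a_2; the period length is 2.
So sqrt(447) = [21; (7, 42)] with period length k = 2.
k is even, so the fundamental solution of x^2 - 447y^2 = 1 is (p_{k-1}, q_{k-1}) = (p_1, q_1); compute convergents through index 1.
Convergents (p_i = a_i*p_{i-1} + p_{i-2}, q_i = a_i*q_{i-1} + q_{i-2} with p_{-2}=0, p_{-1}=1, q_{-2}=1, q_{-1}=0):
  i=0: a_0=21, p_0 = 21*1 + 0 = 21, q_0 = 21*0 + 1 = 1.
  i=1: a_1=7, p_1 = 7*21 + 1 = 148, q_1 = 7*1 + 0 = 7.
Check: 148^2 - 447*7^2 = 21904 - 21903 = 1, so (x, y) = (148, 7) solves the equation, and by the theorem it is the least positive solution.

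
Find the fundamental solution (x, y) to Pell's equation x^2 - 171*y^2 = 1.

First expand sqrt(171) as a continued fraction. With x_i = (sqrt(171) + m_i)/d_i and (m_0, d_0) = (0, 1): a_0 = floor(sqrt(171)) = 13, since 13^2 = 169 <= 171 < 196 = 14^2.
Iterate m_{i+1} = d_i*a_i - m_i, d_{i+1} = (171 - m_{i+1}^2)/d_i, a_{i+1} = floor((a_0 + m_{i+1})/d_{i+1}):
  m_1 = 1*13 - 0 = 13, d_1 = (171 - 13^2)/1 = 2/1 = 2, a_1 = floor((13 + 13)/2) = 13.
  m_2 = 2*13 - 13 = 13, d_2 = (171 - 13^2)/2 = 2/2 = 1, a_2 = floor((13 + 13)/1) = 26.
  m_3 = 1*26 - 13 = 13, d_3 = (171 - 13^2)/1 = 2/1 = 2: (m_3, d_3) = (m_1, d_1) = (13, 2), so from here the quotients repeat a_1, a_2; the period length is 2.
So sqrt(171) = [13; (13, 26)] with period length k = 2.
k is even, so the fundamental solution of x^2 - 171y^2 = 1 is (p_{k-1}, q_{k-1}) = (p_1, q_1); compute convergents through index 1.
Convergents (p_i = a_i*p_{i-1} + p_{i-2}, q_i = a_i*q_{i-1} + q_{i-2} with p_{-2}=0, p_{-1}=1, q_{-2}=1, q_{-1}=0):
  i=0: a_0=13, p_0 = 13*1 + 0 = 13, q_0 = 13*0 + 1 = 1.
  i=1: a_1=13, p_1 = 13*13 + 1 = 170, q_1 = 13*1 + 0 = 13.
Check: 170^2 - 171*13^2 = 28900 - 28899 = 1, so (x, y) = (170, 13) solves the equation, and by the theorem it is the least positive solution.

(x, y) = (170, 13)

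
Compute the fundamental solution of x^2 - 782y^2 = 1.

First expand sqrt(782) as a continued fraction. With x_i = (sqrt(782) + m_i)/d_i and (m_0, d_0) = (0, 1): a_0 = floor(sqrt(782)) = 27, since 27^2 = 729 <= 782 < 784 = 28^2.
Iterate m_{i+1} = d_i*a_i - m_i, d_{i+1} = (782 - m_{i+1}^2)/d_i, a_{i+1} = floor((a_0 + m_{i+1})/d_{i+1}):
  m_1 = 1*27 - 0 = 27, d_1 = (782 - 27^2)/1 = 53/1 = 53, a_1 = floor((27 + 27)/53) = 1.
  m_2 = 53*1 - 27 = 26, d_2 = (782 - 26^2)/53 = 106/53 = 2, a_2 = floor((27 + 26)/2) = 26.
  m_3 = 2*26 - 26 = 26, d_3 = (782 - 26^2)/2 = 106/2 = 53, a_3 = floor((27 + 26)/53) = 1.
  m_4 = 53*1 - 26 = 27, d_4 = (782 - 27^2)/53 = 53/53 = 1, a_4 = floor((27 + 27)/1) = 54.
  m_5 = 1*54 - 27 = 27, d_5 = (782 - 27^2)/1 = 53/1 = 53: (m_5, d_5) = (m_1, d_1) = (27, 53), so from here the quotients repeat a_1, ..., a_4; the period length is 4.
So sqrt(782) = [27; (1, 26, 1, 54)] with period length k = 4.
k is even, so the fundamental solution of x^2 - 782y^2 = 1 is (p_{k-1}, q_{k-1}) = (p_3, q_3); compute convergents through index 3.
Convergents (p_i = a_i*p_{i-1} + p_{i-2}, q_i = a_i*q_{i-1} + q_{i-2} with p_{-2}=0, p_{-1}=1, q_{-2}=1, q_{-1}=0):
  i=0: a_0=27, p_0 = 27*1 + 0 = 27, q_0 = 27*0 + 1 = 1.
  i=1: a_1=1, p_1 = 1*27 + 1 = 28, q_1 = 1*1 + 0 = 1.
  i=2: a_2=26, p_2 = 26*28 + 27 = 755, q_2 = 26*1 + 1 = 27.
  i=3: a_3=1, p_3 = 1*755 + 28 = 783, q_3 = 1*27 + 1 = 28.
Check: 783^2 - 782*28^2 = 613089 - 613088 = 1, so (x, y) = (783, 28) solves the equation, and by the theorem it is the least positive solution.

(x, y) = (783, 28)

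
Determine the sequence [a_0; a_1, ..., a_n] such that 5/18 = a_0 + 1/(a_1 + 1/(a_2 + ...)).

Run the Euclidean algorithm on 5 and 18; the successive quotients are the partial quotients a_0, a_1, ... (each step inverts the fractional part left over by the previous one):
  5 = 0*18 + 5, so a_0 = 0.
  18 = 3*5 + 3, so a_1 = 3.
  5 = 1*3 + 2, so a_2 = 1.
  3 = 1*2 + 1, so a_3 = 1.
  2 = 2*1 + 0, so a_4 = 2.
The remainder reaches 0 after 5 divisions, so the expansion has 5 partial quotients, read off in order.

[0; 3, 1, 1, 2]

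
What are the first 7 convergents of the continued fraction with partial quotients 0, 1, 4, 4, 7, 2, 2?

Using the convergent recurrence p_i = a_i*p_{i-1} + p_{i-2}, q_i = a_i*q_{i-1} + q_{i-2} with p_{-2}=0, p_{-1}=1, q_{-2}=1, q_{-1}=0:
  i=0: a_0=0, p_0 = 0*1 + 0 = 0, q_0 = 0*0 + 1 = 1.
  i=1: a_1=1, p_1 = 1*0 + 1 = 1, q_1 = 1*1 + 0 = 1.
  i=2: a_2=4, p_2 = 4*1 + 0 = 4, q_2 = 4*1 + 1 = 5.
  i=3: a_3=4, p_3 = 4*4 + 1 = 17, q_3 = 4*5 + 1 = 21.
  i=4: a_4=7, p_4 = 7*17 + 4 = 123, q_4 = 7*21 + 5 = 152.
  i=5: a_5=2, p_5 = 2*123 + 17 = 263, q_5 = 2*152 + 21 = 325.
  i=6: a_6=2, p_6 = 2*263 + 123 = 649, q_6 = 2*325 + 152 = 802.

0/1, 1/1, 4/5, 17/21, 123/152, 263/325, 649/802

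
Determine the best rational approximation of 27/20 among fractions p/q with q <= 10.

Expand x = 27/20 as a continued fraction with the Euclidean algorithm:
  27 = 1*20 + 7, so a_0 = 1.
  20 = 2*7 + 6, so a_1 = 2.
  7 = 1*6 + 1, so a_2 = 1.
  6 = 6*1 + 0, so a_3 = 6.
so x = [1; 2, 1, 6].
Convergents (p_i = a_i*p_{i-1} + p_{i-2}, q_i = a_i*q_{i-1} + q_{i-2} with p_{-2}=0, p_{-1}=1, q_{-2}=1, q_{-1}=0), until the denominator exceeds 10:
  i=0: a_0=1, p_0 = 1*1 + 0 = 1, q_0 = 1*0 + 1 = 1.
  i=1: a_1=2, p_1 = 2*1 + 1 = 3, q_1 = 2*1 + 0 = 2.
  i=2: a_2=1, p_2 = 1*3 + 1 = 4, q_2 = 1*2 + 1 = 3.
  i=3: a_3=6, p_3 = 6*4 + 3 = 27, q_3 = 6*3 + 2 = 20.
q_3 = 20 > 10, so the last convergent with denominator <= 10 is p_2/q_2 = 4/3.
The closest fraction with denominator <= 10 is either p_2/q_2 or the intermediate fraction (k*p_2 + p_1)/(k*q_2 + q_1) with the largest k >= 1 whose denominator stays <= 10; these approach x as k grows, and every other convergent or intermediate fraction in range is farther away.
Largest k: floor((10 - q_1)/q_2) = floor((10 - 2)/3) = 2.
That gives (2*4 + 3)/(2*3 + 2) = 11/8.
Compare the errors: |x - 4/3| = |27*3 - 4*20|/(20*3) = 1/60, and |x - 11/8| = |27*8 - 11*20|/(20*8) = 4/160.
Cross-multiplying, 1*160 = 160 < 240 = 4*60, so 1/60 is smaller: the convergent 4/3 is closer to x than 11/8.

4/3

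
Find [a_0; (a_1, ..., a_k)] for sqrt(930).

[30; (2, 60)]

Write x_i = (sqrt(930) + m_i)/d_i with (m_0, d_0) = (0, 1). a_0 = floor(sqrt(930)) = 30, since 30^2 = 900 <= 930 < 961 = 31^2.
Iterate m_{i+1} = d_i*a_i - m_i, d_{i+1} = (930 - m_{i+1}^2)/d_i, a_{i+1} = floor((a_0 + m_{i+1})/d_{i+1}):
  m_1 = 1*30 - 0 = 30, d_1 = (930 - 30^2)/1 = 30/1 = 30, a_1 = floor((30 + 30)/30) = 2.
  m_2 = 30*2 - 30 = 30, d_2 = (930 - 30^2)/30 = 30/30 = 1, a_2 = floor((30 + 30)/1) = 60.
  m_3 = 1*60 - 30 = 30, d_3 = (930 - 30^2)/1 = 30/1 = 30: (m_3, d_3) = (m_1, d_1) = (30, 30), so from here the quotients repeat a_1, a_2; the period length is 2.
Hence the expansion of sqrt(930) is a_0 = 30 followed by the repeating block 2, 60 (period 2).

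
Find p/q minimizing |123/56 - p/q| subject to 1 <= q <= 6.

Expand x = 123/56 as a continued fraction with the Euclidean algorithm:
  123 = 2*56 + 11, so a_0 = 2.
  56 = 5*11 + 1, so a_1 = 5.
  11 = 11*1 + 0, so a_2 = 11.
so x = [2; 5, 11].
Convergents (p_i = a_i*p_{i-1} + p_{i-2}, q_i = a_i*q_{i-1} + q_{i-2} with p_{-2}=0, p_{-1}=1, q_{-2}=1, q_{-1}=0), until the denominator exceeds 6:
  i=0: a_0=2, p_0 = 2*1 + 0 = 2, q_0 = 2*0 + 1 = 1.
  i=1: a_1=5, p_1 = 5*2 + 1 = 11, q_1 = 5*1 + 0 = 5.
  i=2: a_2=11, p_2 = 11*11 + 2 = 123, q_2 = 11*5 + 1 = 56.
q_2 = 56 > 6, so the last convergent with denominator <= 6 is p_1/q_1 = 11/5.
The closest fraction with denominator <= 6 is either p_1/q_1 or the intermediate fraction (k*p_1 + p_0)/(k*q_1 + q_0) with the largest k >= 1 whose denominator stays <= 6; these approach x as k grows, and every other convergent or intermediate fraction in range is farther away.
Largest k: floor((6 - q_0)/q_1) = floor((6 - 1)/5) = 1.
That gives (1*11 + 2)/(1*5 + 1) = 13/6.
Compare the errors: |x - 11/5| = |123*5 - 11*56|/(56*5) = 1/280, and |x - 13/6| = |123*6 - 13*56|/(56*6) = 10/336.
Cross-multiplying, 1*336 = 336 < 2800 = 10*280, so 1/280 is smaller: the convergent 11/5 is closer to x than 13/6.

11/5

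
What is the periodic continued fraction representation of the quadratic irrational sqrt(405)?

[20; (8, 40)]

Write x_i = (sqrt(405) + m_i)/d_i with (m_0, d_0) = (0, 1). a_0 = floor(sqrt(405)) = 20, since 20^2 = 400 <= 405 < 441 = 21^2.
Iterate m_{i+1} = d_i*a_i - m_i, d_{i+1} = (405 - m_{i+1}^2)/d_i, a_{i+1} = floor((a_0 + m_{i+1})/d_{i+1}):
  m_1 = 1*20 - 0 = 20, d_1 = (405 - 20^2)/1 = 5/1 = 5, a_1 = floor((20 + 20)/5) = 8.
  m_2 = 5*8 - 20 = 20, d_2 = (405 - 20^2)/5 = 5/5 = 1, a_2 = floor((20 + 20)/1) = 40.
  m_3 = 1*40 - 20 = 20, d_3 = (405 - 20^2)/1 = 5/1 = 5: (m_3, d_3) = (m_1, d_1) = (20, 5), so from here the quotients repeat a_1, a_2; the period length is 2.
Hence the expansion of sqrt(405) is a_0 = 20 followed by the repeating block 8, 40 (period 2).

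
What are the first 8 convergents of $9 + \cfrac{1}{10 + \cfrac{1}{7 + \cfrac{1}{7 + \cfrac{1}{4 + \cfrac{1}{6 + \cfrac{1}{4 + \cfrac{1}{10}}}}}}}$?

Using the convergent recurrence p_i = a_i*p_{i-1} + p_{i-2}, q_i = a_i*q_{i-1} + q_{i-2} with p_{-2}=0, p_{-1}=1, q_{-2}=1, q_{-1}=0:
  i=0: a_0=9, p_0 = 9*1 + 0 = 9, q_0 = 9*0 + 1 = 1.
  i=1: a_1=10, p_1 = 10*9 + 1 = 91, q_1 = 10*1 + 0 = 10.
  i=2: a_2=7, p_2 = 7*91 + 9 = 646, q_2 = 7*10 + 1 = 71.
  i=3: a_3=7, p_3 = 7*646 + 91 = 4613, q_3 = 7*71 + 10 = 507.
  i=4: a_4=4, p_4 = 4*4613 + 646 = 19098, q_4 = 4*507 + 71 = 2099.
  i=5: a_5=6, p_5 = 6*19098 + 4613 = 119201, q_5 = 6*2099 + 507 = 13101.
  i=6: a_6=4, p_6 = 4*119201 + 19098 = 495902, q_6 = 4*13101 + 2099 = 54503.
  i=7: a_7=10, p_7 = 10*495902 + 119201 = 5078221, q_7 = 10*54503 + 13101 = 558131.

9/1, 91/10, 646/71, 4613/507, 19098/2099, 119201/13101, 495902/54503, 5078221/558131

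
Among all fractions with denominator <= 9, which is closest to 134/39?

24/7

Expand x = 134/39 as a continued fraction with the Euclidean algorithm:
  134 = 3*39 + 17, so a_0 = 3.
  39 = 2*17 + 5, so a_1 = 2.
  17 = 3*5 + 2, so a_2 = 3.
  5 = 2*2 + 1, so a_3 = 2.
  2 = 2*1 + 0, so a_4 = 2.
so x = [3; 2, 3, 2, 2].
Convergents (p_i = a_i*p_{i-1} + p_{i-2}, q_i = a_i*q_{i-1} + q_{i-2} with p_{-2}=0, p_{-1}=1, q_{-2}=1, q_{-1}=0), until the denominator exceeds 9:
  i=0: a_0=3, p_0 = 3*1 + 0 = 3, q_0 = 3*0 + 1 = 1.
  i=1: a_1=2, p_1 = 2*3 + 1 = 7, q_1 = 2*1 + 0 = 2.
  i=2: a_2=3, p_2 = 3*7 + 3 = 24, q_2 = 3*2 + 1 = 7.
  i=3: a_3=2, p_3 = 2*24 + 7 = 55, q_3 = 2*7 + 2 = 16.
q_3 = 16 > 9, so the last convergent with denominator <= 9 is p_2/q_2 = 24/7.
The closest fraction with denominator <= 9 is either p_2/q_2 or the intermediate fraction (k*p_2 + p_1)/(k*q_2 + q_1) with the largest k >= 1 whose denominator stays <= 9; these approach x as k grows, and every other convergent or intermediate fraction in range is farther away.
Largest k: floor((9 - q_1)/q_2) = floor((9 - 2)/7) = 1.
That gives (1*24 + 7)/(1*7 + 2) = 31/9.
Compare the errors: |x - 24/7| = |134*7 - 24*39|/(39*7) = 2/273, and |x - 31/9| = |134*9 - 31*39|/(39*9) = 3/351.
Cross-multiplying, 2*351 = 702 < 819 = 3*273, so 2/273 is smaller: the convergent 24/7 is closer to x than 31/9.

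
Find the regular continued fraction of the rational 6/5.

[1; 5]

Run the Euclidean algorithm on 6 and 5; the successive quotients are the partial quotients a_0, a_1, ... (each step inverts the fractional part left over by the previous one):
  6 = 1*5 + 1, so a_0 = 1.
  5 = 5*1 + 0, so a_1 = 5.
The remainder reaches 0 after 2 divisions, so the expansion has 2 partial quotients, read off in order.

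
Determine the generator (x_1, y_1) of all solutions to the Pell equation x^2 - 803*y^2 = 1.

First expand sqrt(803) as a continued fraction. With x_i = (sqrt(803) + m_i)/d_i and (m_0, d_0) = (0, 1): a_0 = floor(sqrt(803)) = 28, since 28^2 = 784 <= 803 < 841 = 29^2.
Iterate m_{i+1} = d_i*a_i - m_i, d_{i+1} = (803 - m_{i+1}^2)/d_i, a_{i+1} = floor((a_0 + m_{i+1})/d_{i+1}):
  m_1 = 1*28 - 0 = 28, d_1 = (803 - 28^2)/1 = 19/1 = 19, a_1 = floor((28 + 28)/19) = 2.
  m_2 = 19*2 - 28 = 10, d_2 = (803 - 10^2)/19 = 703/19 = 37, a_2 = floor((28 + 10)/37) = 1.
  m_3 = 37*1 - 10 = 27, d_3 = (803 - 27^2)/37 = 74/37 = 2, a_3 = floor((28 + 27)/2) = 27.
  m_4 = 2*27 - 27 = 27, d_4 = (803 - 27^2)/2 = 74/2 = 37, a_4 = floor((28 + 27)/37) = 1.
  m_5 = 37*1 - 27 = 10, d_5 = (803 - 10^2)/37 = 703/37 = 19, a_5 = floor((28 + 10)/19) = 2.
  m_6 = 19*2 - 10 = 28, d_6 = (803 - 28^2)/19 = 19/19 = 1, a_6 = floor((28 + 28)/1) = 56.
  m_7 = 1*56 - 28 = 28, d_7 = (803 - 28^2)/1 = 19/1 = 19: (m_7, d_7) = (m_1, d_1) = (28, 19), so from here the quotients repeat a_1, ..., a_6; the period length is 6.
So sqrt(803) = [28; (2, 1, 27, 1, 2, 56)] with period length k = 6.
k is even, so the fundamental solution of x^2 - 803y^2 = 1 is (p_{k-1}, q_{k-1}) = (p_5, q_5); compute convergents through index 5.
Convergents (p_i = a_i*p_{i-1} + p_{i-2}, q_i = a_i*q_{i-1} + q_{i-2} with p_{-2}=0, p_{-1}=1, q_{-2}=1, q_{-1}=0):
  i=0: a_0=28, p_0 = 28*1 + 0 = 28, q_0 = 28*0 + 1 = 1.
  i=1: a_1=2, p_1 = 2*28 + 1 = 57, q_1 = 2*1 + 0 = 2.
  i=2: a_2=1, p_2 = 1*57 + 28 = 85, q_2 = 1*2 + 1 = 3.
  i=3: a_3=27, p_3 = 27*85 + 57 = 2352, q_3 = 27*3 + 2 = 83.
  i=4: a_4=1, p_4 = 1*2352 + 85 = 2437, q_4 = 1*83 + 3 = 86.
  i=5: a_5=2, p_5 = 2*2437 + 2352 = 7226, q_5 = 2*86 + 83 = 255.
Check: 7226^2 - 803*255^2 = 52215076 - 52215075 = 1, so (x, y) = (7226, 255) solves the equation, and by the theorem it is the least positive solution.

(x, y) = (7226, 255)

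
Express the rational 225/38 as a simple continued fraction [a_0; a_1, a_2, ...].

Run the Euclidean algorithm on 225 and 38; the successive quotients are the partial quotients a_0, a_1, ... (each step inverts the fractional part left over by the previous one):
  225 = 5*38 + 35, so a_0 = 5.
  38 = 1*35 + 3, so a_1 = 1.
  35 = 11*3 + 2, so a_2 = 11.
  3 = 1*2 + 1, so a_3 = 1.
  2 = 2*1 + 0, so a_4 = 2.
The remainder reaches 0 after 5 divisions, so the expansion has 5 partial quotients, read off in order.

[5; 1, 11, 1, 2]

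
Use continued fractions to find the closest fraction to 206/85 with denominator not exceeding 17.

17/7

Expand x = 206/85 as a continued fraction with the Euclidean algorithm:
  206 = 2*85 + 36, so a_0 = 2.
  85 = 2*36 + 13, so a_1 = 2.
  36 = 2*13 + 10, so a_2 = 2.
  13 = 1*10 + 3, so a_3 = 1.
  10 = 3*3 + 1, so a_4 = 3.
  3 = 3*1 + 0, so a_5 = 3.
so x = [2; 2, 2, 1, 3, 3].
Convergents (p_i = a_i*p_{i-1} + p_{i-2}, q_i = a_i*q_{i-1} + q_{i-2} with p_{-2}=0, p_{-1}=1, q_{-2}=1, q_{-1}=0), until the denominator exceeds 17:
  i=0: a_0=2, p_0 = 2*1 + 0 = 2, q_0 = 2*0 + 1 = 1.
  i=1: a_1=2, p_1 = 2*2 + 1 = 5, q_1 = 2*1 + 0 = 2.
  i=2: a_2=2, p_2 = 2*5 + 2 = 12, q_2 = 2*2 + 1 = 5.
  i=3: a_3=1, p_3 = 1*12 + 5 = 17, q_3 = 1*5 + 2 = 7.
  i=4: a_4=3, p_4 = 3*17 + 12 = 63, q_4 = 3*7 + 5 = 26.
q_4 = 26 > 17, so the last convergent with denominator <= 17 is p_3/q_3 = 17/7.
The closest fraction with denominator <= 17 is either p_3/q_3 or the intermediate fraction (k*p_3 + p_2)/(k*q_3 + q_2) with the largest k >= 1 whose denominator stays <= 17; these approach x as k grows, and every other convergent or intermediate fraction in range is farther away.
Largest k: floor((17 - q_2)/q_3) = floor((17 - 5)/7) = 1.
That gives (1*17 + 12)/(1*7 + 5) = 29/12.
Compare the errors: |x - 17/7| = |206*7 - 17*85|/(85*7) = 3/595, and |x - 29/12| = |206*12 - 29*85|/(85*12) = 7/1020.
Cross-multiplying, 3*1020 = 3060 < 4165 = 7*595, so 3/595 is smaller: the convergent 17/7 is closer to x than 29/12.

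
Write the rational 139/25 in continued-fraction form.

Run the Euclidean algorithm on 139 and 25; the successive quotients are the partial quotients a_0, a_1, ... (each step inverts the fractional part left over by the previous one):
  139 = 5*25 + 14, so a_0 = 5.
  25 = 1*14 + 11, so a_1 = 1.
  14 = 1*11 + 3, so a_2 = 1.
  11 = 3*3 + 2, so a_3 = 3.
  3 = 1*2 + 1, so a_4 = 1.
  2 = 2*1 + 0, so a_5 = 2.
The remainder reaches 0 after 6 divisions, so the expansion has 6 partial quotients, read off in order.

[5; 1, 1, 3, 1, 2]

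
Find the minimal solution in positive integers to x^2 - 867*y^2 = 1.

(x, y) = (70226, 2385)

First expand sqrt(867) as a continued fraction. With x_i = (sqrt(867) + m_i)/d_i and (m_0, d_0) = (0, 1): a_0 = floor(sqrt(867)) = 29, since 29^2 = 841 <= 867 < 900 = 30^2.
Iterate m_{i+1} = d_i*a_i - m_i, d_{i+1} = (867 - m_{i+1}^2)/d_i, a_{i+1} = floor((a_0 + m_{i+1})/d_{i+1}):
  m_1 = 1*29 - 0 = 29, d_1 = (867 - 29^2)/1 = 26/1 = 26, a_1 = floor((29 + 29)/26) = 2.
  m_2 = 26*2 - 29 = 23, d_2 = (867 - 23^2)/26 = 338/26 = 13, a_2 = floor((29 + 23)/13) = 4.
  m_3 = 13*4 - 23 = 29, d_3 = (867 - 29^2)/13 = 26/13 = 2, a_3 = floor((29 + 29)/2) = 29.
  m_4 = 2*29 - 29 = 29, d_4 = (867 - 29^2)/2 = 26/2 = 13, a_4 = floor((29 + 29)/13) = 4.
  m_5 = 13*4 - 29 = 23, d_5 = (867 - 23^2)/13 = 338/13 = 26, a_5 = floor((29 + 23)/26) = 2.
  m_6 = 26*2 - 23 = 29, d_6 = (867 - 29^2)/26 = 26/26 = 1, a_6 = floor((29 + 29)/1) = 58.
  m_7 = 1*58 - 29 = 29, d_7 = (867 - 29^2)/1 = 26/1 = 26: (m_7, d_7) = (m_1, d_1) = (29, 26), so from here the quotients repeat a_1, ..., a_6; the period length is 6.
So sqrt(867) = [29; (2, 4, 29, 4, 2, 58)] with period length k = 6.
k is even, so the fundamental solution of x^2 - 867y^2 = 1 is (p_{k-1}, q_{k-1}) = (p_5, q_5); compute convergents through index 5.
Convergents (p_i = a_i*p_{i-1} + p_{i-2}, q_i = a_i*q_{i-1} + q_{i-2} with p_{-2}=0, p_{-1}=1, q_{-2}=1, q_{-1}=0):
  i=0: a_0=29, p_0 = 29*1 + 0 = 29, q_0 = 29*0 + 1 = 1.
  i=1: a_1=2, p_1 = 2*29 + 1 = 59, q_1 = 2*1 + 0 = 2.
  i=2: a_2=4, p_2 = 4*59 + 29 = 265, q_2 = 4*2 + 1 = 9.
  i=3: a_3=29, p_3 = 29*265 + 59 = 7744, q_3 = 29*9 + 2 = 263.
  i=4: a_4=4, p_4 = 4*7744 + 265 = 31241, q_4 = 4*263 + 9 = 1061.
  i=5: a_5=2, p_5 = 2*31241 + 7744 = 70226, q_5 = 2*1061 + 263 = 2385.
Check: 70226^2 - 867*2385^2 = 4931691076 - 4931691075 = 1, so (x, y) = (70226, 2385) solves the equation, and by the theorem it is the least positive solution.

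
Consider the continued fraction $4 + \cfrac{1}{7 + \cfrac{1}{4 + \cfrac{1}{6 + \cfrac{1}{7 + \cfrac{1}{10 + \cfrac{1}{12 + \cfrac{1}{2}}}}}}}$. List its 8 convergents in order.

4/1, 29/7, 120/29, 749/181, 5363/1296, 54379/13141, 657911/158988, 1370201/331117

Using the convergent recurrence p_i = a_i*p_{i-1} + p_{i-2}, q_i = a_i*q_{i-1} + q_{i-2} with p_{-2}=0, p_{-1}=1, q_{-2}=1, q_{-1}=0:
  i=0: a_0=4, p_0 = 4*1 + 0 = 4, q_0 = 4*0 + 1 = 1.
  i=1: a_1=7, p_1 = 7*4 + 1 = 29, q_1 = 7*1 + 0 = 7.
  i=2: a_2=4, p_2 = 4*29 + 4 = 120, q_2 = 4*7 + 1 = 29.
  i=3: a_3=6, p_3 = 6*120 + 29 = 749, q_3 = 6*29 + 7 = 181.
  i=4: a_4=7, p_4 = 7*749 + 120 = 5363, q_4 = 7*181 + 29 = 1296.
  i=5: a_5=10, p_5 = 10*5363 + 749 = 54379, q_5 = 10*1296 + 181 = 13141.
  i=6: a_6=12, p_6 = 12*54379 + 5363 = 657911, q_6 = 12*13141 + 1296 = 158988.
  i=7: a_7=2, p_7 = 2*657911 + 54379 = 1370201, q_7 = 2*158988 + 13141 = 331117.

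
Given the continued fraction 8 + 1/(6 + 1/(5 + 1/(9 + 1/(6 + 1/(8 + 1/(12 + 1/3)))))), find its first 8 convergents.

Using the convergent recurrence p_i = a_i*p_{i-1} + p_{i-2}, q_i = a_i*q_{i-1} + q_{i-2} with p_{-2}=0, p_{-1}=1, q_{-2}=1, q_{-1}=0:
  i=0: a_0=8, p_0 = 8*1 + 0 = 8, q_0 = 8*0 + 1 = 1.
  i=1: a_1=6, p_1 = 6*8 + 1 = 49, q_1 = 6*1 + 0 = 6.
  i=2: a_2=5, p_2 = 5*49 + 8 = 253, q_2 = 5*6 + 1 = 31.
  i=3: a_3=9, p_3 = 9*253 + 49 = 2326, q_3 = 9*31 + 6 = 285.
  i=4: a_4=6, p_4 = 6*2326 + 253 = 14209, q_4 = 6*285 + 31 = 1741.
  i=5: a_5=8, p_5 = 8*14209 + 2326 = 115998, q_5 = 8*1741 + 285 = 14213.
  i=6: a_6=12, p_6 = 12*115998 + 14209 = 1406185, q_6 = 12*14213 + 1741 = 172297.
  i=7: a_7=3, p_7 = 3*1406185 + 115998 = 4334553, q_7 = 3*172297 + 14213 = 531104.

8/1, 49/6, 253/31, 2326/285, 14209/1741, 115998/14213, 1406185/172297, 4334553/531104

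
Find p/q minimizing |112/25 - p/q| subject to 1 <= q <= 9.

9/2

Expand x = 112/25 as a continued fraction with the Euclidean algorithm:
  112 = 4*25 + 12, so a_0 = 4.
  25 = 2*12 + 1, so a_1 = 2.
  12 = 12*1 + 0, so a_2 = 12.
so x = [4; 2, 12].
Convergents (p_i = a_i*p_{i-1} + p_{i-2}, q_i = a_i*q_{i-1} + q_{i-2} with p_{-2}=0, p_{-1}=1, q_{-2}=1, q_{-1}=0), until the denominator exceeds 9:
  i=0: a_0=4, p_0 = 4*1 + 0 = 4, q_0 = 4*0 + 1 = 1.
  i=1: a_1=2, p_1 = 2*4 + 1 = 9, q_1 = 2*1 + 0 = 2.
  i=2: a_2=12, p_2 = 12*9 + 4 = 112, q_2 = 12*2 + 1 = 25.
q_2 = 25 > 9, so the last convergent with denominator <= 9 is p_1/q_1 = 9/2.
The closest fraction with denominator <= 9 is either p_1/q_1 or the intermediate fraction (k*p_1 + p_0)/(k*q_1 + q_0) with the largest k >= 1 whose denominator stays <= 9; these approach x as k grows, and every other convergent or intermediate fraction in range is farther away.
Largest k: floor((9 - q_0)/q_1) = floor((9 - 1)/2) = 4.
That gives (4*9 + 4)/(4*2 + 1) = 40/9.
Compare the errors: |x - 9/2| = |112*2 - 9*25|/(25*2) = 1/50, and |x - 40/9| = |112*9 - 40*25|/(25*9) = 8/225.
Cross-multiplying, 1*225 = 225 < 400 = 8*50, so 1/50 is smaller: the convergent 9/2 is closer to x than 40/9.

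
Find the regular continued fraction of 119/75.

[1; 1, 1, 2, 2, 1, 1, 2]

Run the Euclidean algorithm on 119 and 75; the successive quotients are the partial quotients a_0, a_1, ... (each step inverts the fractional part left over by the previous one):
  119 = 1*75 + 44, so a_0 = 1.
  75 = 1*44 + 31, so a_1 = 1.
  44 = 1*31 + 13, so a_2 = 1.
  31 = 2*13 + 5, so a_3 = 2.
  13 = 2*5 + 3, so a_4 = 2.
  5 = 1*3 + 2, so a_5 = 1.
  3 = 1*2 + 1, so a_6 = 1.
  2 = 2*1 + 0, so a_7 = 2.
The remainder reaches 0 after 8 divisions, so the expansion has 8 partial quotients, read off in order.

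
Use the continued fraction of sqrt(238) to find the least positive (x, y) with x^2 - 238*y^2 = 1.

(x, y) = (11663, 756)

First expand sqrt(238) as a continued fraction. With x_i = (sqrt(238) + m_i)/d_i and (m_0, d_0) = (0, 1): a_0 = floor(sqrt(238)) = 15, since 15^2 = 225 <= 238 < 256 = 16^2.
Iterate m_{i+1} = d_i*a_i - m_i, d_{i+1} = (238 - m_{i+1}^2)/d_i, a_{i+1} = floor((a_0 + m_{i+1})/d_{i+1}):
  m_1 = 1*15 - 0 = 15, d_1 = (238 - 15^2)/1 = 13/1 = 13, a_1 = floor((15 + 15)/13) = 2.
  m_2 = 13*2 - 15 = 11, d_2 = (238 - 11^2)/13 = 117/13 = 9, a_2 = floor((15 + 11)/9) = 2.
  m_3 = 9*2 - 11 = 7, d_3 = (238 - 7^2)/9 = 189/9 = 21, a_3 = floor((15 + 7)/21) = 1.
  m_4 = 21*1 - 7 = 14, d_4 = (238 - 14^2)/21 = 42/21 = 2, a_4 = floor((15 + 14)/2) = 14.
  m_5 = 2*14 - 14 = 14, d_5 = (238 - 14^2)/2 = 42/2 = 21, a_5 = floor((15 + 14)/21) = 1.
  m_6 = 21*1 - 14 = 7, d_6 = (238 - 7^2)/21 = 189/21 = 9, a_6 = floor((15 + 7)/9) = 2.
  m_7 = 9*2 - 7 = 11, d_7 = (238 - 11^2)/9 = 117/9 = 13, a_7 = floor((15 + 11)/13) = 2.
  m_8 = 13*2 - 11 = 15, d_8 = (238 - 15^2)/13 = 13/13 = 1, a_8 = floor((15 + 15)/1) = 30.
  m_9 = 1*30 - 15 = 15, d_9 = (238 - 15^2)/1 = 13/1 = 13: (m_9, d_9) = (m_1, d_1) = (15, 13), so from here the quotients repeat a_1, ..., a_8; the period length is 8.
So sqrt(238) = [15; (2, 2, 1, 14, 1, 2, 2, 30)] with period length k = 8.
k is even, so the fundamental solution of x^2 - 238y^2 = 1 is (p_{k-1}, q_{k-1}) = (p_7, q_7); compute convergents through index 7.
Convergents (p_i = a_i*p_{i-1} + p_{i-2}, q_i = a_i*q_{i-1} + q_{i-2} with p_{-2}=0, p_{-1}=1, q_{-2}=1, q_{-1}=0):
  i=0: a_0=15, p_0 = 15*1 + 0 = 15, q_0 = 15*0 + 1 = 1.
  i=1: a_1=2, p_1 = 2*15 + 1 = 31, q_1 = 2*1 + 0 = 2.
  i=2: a_2=2, p_2 = 2*31 + 15 = 77, q_2 = 2*2 + 1 = 5.
  i=3: a_3=1, p_3 = 1*77 + 31 = 108, q_3 = 1*5 + 2 = 7.
  i=4: a_4=14, p_4 = 14*108 + 77 = 1589, q_4 = 14*7 + 5 = 103.
  i=5: a_5=1, p_5 = 1*1589 + 108 = 1697, q_5 = 1*103 + 7 = 110.
  i=6: a_6=2, p_6 = 2*1697 + 1589 = 4983, q_6 = 2*110 + 103 = 323.
  i=7: a_7=2, p_7 = 2*4983 + 1697 = 11663, q_7 = 2*323 + 110 = 756.
Check: 11663^2 - 238*756^2 = 136025569 - 136025568 = 1, so (x, y) = (11663, 756) solves the equation, and by the theorem it is the least positive solution.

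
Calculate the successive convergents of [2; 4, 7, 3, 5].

2/1, 9/4, 65/29, 204/91, 1085/484

Using the convergent recurrence p_i = a_i*p_{i-1} + p_{i-2}, q_i = a_i*q_{i-1} + q_{i-2} with p_{-2}=0, p_{-1}=1, q_{-2}=1, q_{-1}=0:
  i=0: a_0=2, p_0 = 2*1 + 0 = 2, q_0 = 2*0 + 1 = 1.
  i=1: a_1=4, p_1 = 4*2 + 1 = 9, q_1 = 4*1 + 0 = 4.
  i=2: a_2=7, p_2 = 7*9 + 2 = 65, q_2 = 7*4 + 1 = 29.
  i=3: a_3=3, p_3 = 3*65 + 9 = 204, q_3 = 3*29 + 4 = 91.
  i=4: a_4=5, p_4 = 5*204 + 65 = 1085, q_4 = 5*91 + 29 = 484.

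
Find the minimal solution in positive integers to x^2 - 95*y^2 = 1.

(x, y) = (39, 4)

First expand sqrt(95) as a continued fraction. With x_i = (sqrt(95) + m_i)/d_i and (m_0, d_0) = (0, 1): a_0 = floor(sqrt(95)) = 9, since 9^2 = 81 <= 95 < 100 = 10^2.
Iterate m_{i+1} = d_i*a_i - m_i, d_{i+1} = (95 - m_{i+1}^2)/d_i, a_{i+1} = floor((a_0 + m_{i+1})/d_{i+1}):
  m_1 = 1*9 - 0 = 9, d_1 = (95 - 9^2)/1 = 14/1 = 14, a_1 = floor((9 + 9)/14) = 1.
  m_2 = 14*1 - 9 = 5, d_2 = (95 - 5^2)/14 = 70/14 = 5, a_2 = floor((9 + 5)/5) = 2.
  m_3 = 5*2 - 5 = 5, d_3 = (95 - 5^2)/5 = 70/5 = 14, a_3 = floor((9 + 5)/14) = 1.
  m_4 = 14*1 - 5 = 9, d_4 = (95 - 9^2)/14 = 14/14 = 1, a_4 = floor((9 + 9)/1) = 18.
  m_5 = 1*18 - 9 = 9, d_5 = (95 - 9^2)/1 = 14/1 = 14: (m_5, d_5) = (m_1, d_1) = (9, 14), so from here the quotients repeat a_1, ..., a_4; the period length is 4.
So sqrt(95) = [9; (1, 2, 1, 18)] with period length k = 4.
k is even, so the fundamental solution of x^2 - 95y^2 = 1 is (p_{k-1}, q_{k-1}) = (p_3, q_3); compute convergents through index 3.
Convergents (p_i = a_i*p_{i-1} + p_{i-2}, q_i = a_i*q_{i-1} + q_{i-2} with p_{-2}=0, p_{-1}=1, q_{-2}=1, q_{-1}=0):
  i=0: a_0=9, p_0 = 9*1 + 0 = 9, q_0 = 9*0 + 1 = 1.
  i=1: a_1=1, p_1 = 1*9 + 1 = 10, q_1 = 1*1 + 0 = 1.
  i=2: a_2=2, p_2 = 2*10 + 9 = 29, q_2 = 2*1 + 1 = 3.
  i=3: a_3=1, p_3 = 1*29 + 10 = 39, q_3 = 1*3 + 1 = 4.
Check: 39^2 - 95*4^2 = 1521 - 1520 = 1, so (x, y) = (39, 4) solves the equation, and by the theorem it is the least positive solution.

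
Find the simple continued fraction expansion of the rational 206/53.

Run the Euclidean algorithm on 206 and 53; the successive quotients are the partial quotients a_0, a_1, ... (each step inverts the fractional part left over by the previous one):
  206 = 3*53 + 47, so a_0 = 3.
  53 = 1*47 + 6, so a_1 = 1.
  47 = 7*6 + 5, so a_2 = 7.
  6 = 1*5 + 1, so a_3 = 1.
  5 = 5*1 + 0, so a_4 = 5.
The remainder reaches 0 after 5 divisions, so the expansion has 5 partial quotients, read off in order.

[3; 1, 7, 1, 5]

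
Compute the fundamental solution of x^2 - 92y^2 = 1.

(x, y) = (1151, 120)

First expand sqrt(92) as a continued fraction. With x_i = (sqrt(92) + m_i)/d_i and (m_0, d_0) = (0, 1): a_0 = floor(sqrt(92)) = 9, since 9^2 = 81 <= 92 < 100 = 10^2.
Iterate m_{i+1} = d_i*a_i - m_i, d_{i+1} = (92 - m_{i+1}^2)/d_i, a_{i+1} = floor((a_0 + m_{i+1})/d_{i+1}):
  m_1 = 1*9 - 0 = 9, d_1 = (92 - 9^2)/1 = 11/1 = 11, a_1 = floor((9 + 9)/11) = 1.
  m_2 = 11*1 - 9 = 2, d_2 = (92 - 2^2)/11 = 88/11 = 8, a_2 = floor((9 + 2)/8) = 1.
  m_3 = 8*1 - 2 = 6, d_3 = (92 - 6^2)/8 = 56/8 = 7, a_3 = floor((9 + 6)/7) = 2.
  m_4 = 7*2 - 6 = 8, d_4 = (92 - 8^2)/7 = 28/7 = 4, a_4 = floor((9 + 8)/4) = 4.
  m_5 = 4*4 - 8 = 8, d_5 = (92 - 8^2)/4 = 28/4 = 7, a_5 = floor((9 + 8)/7) = 2.
  m_6 = 7*2 - 8 = 6, d_6 = (92 - 6^2)/7 = 56/7 = 8, a_6 = floor((9 + 6)/8) = 1.
  m_7 = 8*1 - 6 = 2, d_7 = (92 - 2^2)/8 = 88/8 = 11, a_7 = floor((9 + 2)/11) = 1.
  m_8 = 11*1 - 2 = 9, d_8 = (92 - 9^2)/11 = 11/11 = 1, a_8 = floor((9 + 9)/1) = 18.
  m_9 = 1*18 - 9 = 9, d_9 = (92 - 9^2)/1 = 11/1 = 11: (m_9, d_9) = (m_1, d_1) = (9, 11), so from here the quotients repeat a_1, ..., a_8; the period length is 8.
So sqrt(92) = [9; (1, 1, 2, 4, 2, 1, 1, 18)] with period length k = 8.
k is even, so the fundamental solution of x^2 - 92y^2 = 1 is (p_{k-1}, q_{k-1}) = (p_7, q_7); compute convergents through index 7.
Convergents (p_i = a_i*p_{i-1} + p_{i-2}, q_i = a_i*q_{i-1} + q_{i-2} with p_{-2}=0, p_{-1}=1, q_{-2}=1, q_{-1}=0):
  i=0: a_0=9, p_0 = 9*1 + 0 = 9, q_0 = 9*0 + 1 = 1.
  i=1: a_1=1, p_1 = 1*9 + 1 = 10, q_1 = 1*1 + 0 = 1.
  i=2: a_2=1, p_2 = 1*10 + 9 = 19, q_2 = 1*1 + 1 = 2.
  i=3: a_3=2, p_3 = 2*19 + 10 = 48, q_3 = 2*2 + 1 = 5.
  i=4: a_4=4, p_4 = 4*48 + 19 = 211, q_4 = 4*5 + 2 = 22.
  i=5: a_5=2, p_5 = 2*211 + 48 = 470, q_5 = 2*22 + 5 = 49.
  i=6: a_6=1, p_6 = 1*470 + 211 = 681, q_6 = 1*49 + 22 = 71.
  i=7: a_7=1, p_7 = 1*681 + 470 = 1151, q_7 = 1*71 + 49 = 120.
Check: 1151^2 - 92*120^2 = 1324801 - 1324800 = 1, so (x, y) = (1151, 120) solves the equation, and by the theorem it is the least positive solution.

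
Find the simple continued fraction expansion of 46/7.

Run the Euclidean algorithm on 46 and 7; the successive quotients are the partial quotients a_0, a_1, ... (each step inverts the fractional part left over by the previous one):
  46 = 6*7 + 4, so a_0 = 6.
  7 = 1*4 + 3, so a_1 = 1.
  4 = 1*3 + 1, so a_2 = 1.
  3 = 3*1 + 0, so a_3 = 3.
The remainder reaches 0 after 4 divisions, so the expansion has 4 partial quotients, read off in order.

[6; 1, 1, 3]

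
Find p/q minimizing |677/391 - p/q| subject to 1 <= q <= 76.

116/67

Expand x = 677/391 as a continued fraction with the Euclidean algorithm:
  677 = 1*391 + 286, so a_0 = 1.
  391 = 1*286 + 105, so a_1 = 1.
  286 = 2*105 + 76, so a_2 = 2.
  105 = 1*76 + 29, so a_3 = 1.
  76 = 2*29 + 18, so a_4 = 2.
  29 = 1*18 + 11, so a_5 = 1.
  18 = 1*11 + 7, so a_6 = 1.
  11 = 1*7 + 4, so a_7 = 1.
  7 = 1*4 + 3, so a_8 = 1.
  4 = 1*3 + 1, so a_9 = 1.
  3 = 3*1 + 0, so a_10 = 3.
so x = [1; 1, 2, 1, 2, 1, 1, 1, 1, 1, 3].
Convergents (p_i = a_i*p_{i-1} + p_{i-2}, q_i = a_i*q_{i-1} + q_{i-2} with p_{-2}=0, p_{-1}=1, q_{-2}=1, q_{-1}=0), until the denominator exceeds 76:
  i=0: a_0=1, p_0 = 1*1 + 0 = 1, q_0 = 1*0 + 1 = 1.
  i=1: a_1=1, p_1 = 1*1 + 1 = 2, q_1 = 1*1 + 0 = 1.
  i=2: a_2=2, p_2 = 2*2 + 1 = 5, q_2 = 2*1 + 1 = 3.
  i=3: a_3=1, p_3 = 1*5 + 2 = 7, q_3 = 1*3 + 1 = 4.
  i=4: a_4=2, p_4 = 2*7 + 5 = 19, q_4 = 2*4 + 3 = 11.
  i=5: a_5=1, p_5 = 1*19 + 7 = 26, q_5 = 1*11 + 4 = 15.
  i=6: a_6=1, p_6 = 1*26 + 19 = 45, q_6 = 1*15 + 11 = 26.
  i=7: a_7=1, p_7 = 1*45 + 26 = 71, q_7 = 1*26 + 15 = 41.
  i=8: a_8=1, p_8 = 1*71 + 45 = 116, q_8 = 1*41 + 26 = 67.
  i=9: a_9=1, p_9 = 1*116 + 71 = 187, q_9 = 1*67 + 41 = 108.
q_9 = 108 > 76, so the last convergent with denominator <= 76 is p_8/q_8 = 116/67.
The closest fraction with denominator <= 76 is either p_8/q_8 or the intermediate fraction (k*p_8 + p_7)/(k*q_8 + q_7) with the largest k >= 1 whose denominator stays <= 76; these approach x as k grows, and every other convergent or intermediate fraction in range is farther away.
Largest k: floor((76 - q_7)/q_8) = floor((76 - 41)/67) = 0.
Since k = 0, no intermediate fraction beyond p_8/q_8 has denominator <= 76, so the convergent 116/67 is the closest (its error is |677*67 - 116*391|/(391*67) = 3/26197).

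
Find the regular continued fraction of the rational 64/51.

[1; 3, 1, 12]

Run the Euclidean algorithm on 64 and 51; the successive quotients are the partial quotients a_0, a_1, ... (each step inverts the fractional part left over by the previous one):
  64 = 1*51 + 13, so a_0 = 1.
  51 = 3*13 + 12, so a_1 = 3.
  13 = 1*12 + 1, so a_2 = 1.
  12 = 12*1 + 0, so a_3 = 12.
The remainder reaches 0 after 4 divisions, so the expansion has 4 partial quotients, read off in order.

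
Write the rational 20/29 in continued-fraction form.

Run the Euclidean algorithm on 20 and 29; the successive quotients are the partial quotients a_0, a_1, ... (each step inverts the fractional part left over by the previous one):
  20 = 0*29 + 20, so a_0 = 0.
  29 = 1*20 + 9, so a_1 = 1.
  20 = 2*9 + 2, so a_2 = 2.
  9 = 4*2 + 1, so a_3 = 4.
  2 = 2*1 + 0, so a_4 = 2.
The remainder reaches 0 after 5 divisions, so the expansion has 5 partial quotients, read off in order.

[0; 1, 2, 4, 2]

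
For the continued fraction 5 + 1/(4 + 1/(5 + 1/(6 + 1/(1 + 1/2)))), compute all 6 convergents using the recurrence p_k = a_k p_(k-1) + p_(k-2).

Using the convergent recurrence p_i = a_i*p_{i-1} + p_{i-2}, q_i = a_i*q_{i-1} + q_{i-2} with p_{-2}=0, p_{-1}=1, q_{-2}=1, q_{-1}=0:
  i=0: a_0=5, p_0 = 5*1 + 0 = 5, q_0 = 5*0 + 1 = 1.
  i=1: a_1=4, p_1 = 4*5 + 1 = 21, q_1 = 4*1 + 0 = 4.
  i=2: a_2=5, p_2 = 5*21 + 5 = 110, q_2 = 5*4 + 1 = 21.
  i=3: a_3=6, p_3 = 6*110 + 21 = 681, q_3 = 6*21 + 4 = 130.
  i=4: a_4=1, p_4 = 1*681 + 110 = 791, q_4 = 1*130 + 21 = 151.
  i=5: a_5=2, p_5 = 2*791 + 681 = 2263, q_5 = 2*151 + 130 = 432.

5/1, 21/4, 110/21, 681/130, 791/151, 2263/432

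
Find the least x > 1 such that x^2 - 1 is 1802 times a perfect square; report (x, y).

(x, y) = (849, 20)

First expand sqrt(1802) as a continued fraction. With x_i = (sqrt(1802) + m_i)/d_i and (m_0, d_0) = (0, 1): a_0 = floor(sqrt(1802)) = 42, since 42^2 = 1764 <= 1802 < 1849 = 43^2.
Iterate m_{i+1} = d_i*a_i - m_i, d_{i+1} = (1802 - m_{i+1}^2)/d_i, a_{i+1} = floor((a_0 + m_{i+1})/d_{i+1}):
  m_1 = 1*42 - 0 = 42, d_1 = (1802 - 42^2)/1 = 38/1 = 38, a_1 = floor((42 + 42)/38) = 2.
  m_2 = 38*2 - 42 = 34, d_2 = (1802 - 34^2)/38 = 646/38 = 17, a_2 = floor((42 + 34)/17) = 4.
  m_3 = 17*4 - 34 = 34, d_3 = (1802 - 34^2)/17 = 646/17 = 38, a_3 = floor((42 + 34)/38) = 2.
  m_4 = 38*2 - 34 = 42, d_4 = (1802 - 42^2)/38 = 38/38 = 1, a_4 = floor((42 + 42)/1) = 84.
  m_5 = 1*84 - 42 = 42, d_5 = (1802 - 42^2)/1 = 38/1 = 38: (m_5, d_5) = (m_1, d_1) = (42, 38), so from here the quotients repeat a_1, ..., a_4; the period length is 4.
So sqrt(1802) = [42; (2, 4, 2, 84)] with period length k = 4.
k is even, so the fundamental solution of x^2 - 1802y^2 = 1 is (p_{k-1}, q_{k-1}) = (p_3, q_3); compute convergents through index 3.
Convergents (p_i = a_i*p_{i-1} + p_{i-2}, q_i = a_i*q_{i-1} + q_{i-2} with p_{-2}=0, p_{-1}=1, q_{-2}=1, q_{-1}=0):
  i=0: a_0=42, p_0 = 42*1 + 0 = 42, q_0 = 42*0 + 1 = 1.
  i=1: a_1=2, p_1 = 2*42 + 1 = 85, q_1 = 2*1 + 0 = 2.
  i=2: a_2=4, p_2 = 4*85 + 42 = 382, q_2 = 4*2 + 1 = 9.
  i=3: a_3=2, p_3 = 2*382 + 85 = 849, q_3 = 2*9 + 2 = 20.
Check: 849^2 - 1802*20^2 = 720801 - 720800 = 1, so (x, y) = (849, 20) solves the equation, and by the theorem it is the least positive solution.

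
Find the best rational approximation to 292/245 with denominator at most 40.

Expand x = 292/245 as a continued fraction with the Euclidean algorithm:
  292 = 1*245 + 47, so a_0 = 1.
  245 = 5*47 + 10, so a_1 = 5.
  47 = 4*10 + 7, so a_2 = 4.
  10 = 1*7 + 3, so a_3 = 1.
  7 = 2*3 + 1, so a_4 = 2.
  3 = 3*1 + 0, so a_5 = 3.
so x = [1; 5, 4, 1, 2, 3].
Convergents (p_i = a_i*p_{i-1} + p_{i-2}, q_i = a_i*q_{i-1} + q_{i-2} with p_{-2}=0, p_{-1}=1, q_{-2}=1, q_{-1}=0), until the denominator exceeds 40:
  i=0: a_0=1, p_0 = 1*1 + 0 = 1, q_0 = 1*0 + 1 = 1.
  i=1: a_1=5, p_1 = 5*1 + 1 = 6, q_1 = 5*1 + 0 = 5.
  i=2: a_2=4, p_2 = 4*6 + 1 = 25, q_2 = 4*5 + 1 = 21.
  i=3: a_3=1, p_3 = 1*25 + 6 = 31, q_3 = 1*21 + 5 = 26.
  i=4: a_4=2, p_4 = 2*31 + 25 = 87, q_4 = 2*26 + 21 = 73.
q_4 = 73 > 40, so the last convergent with denominator <= 40 is p_3/q_3 = 31/26.
The closest fraction with denominator <= 40 is either p_3/q_3 or the intermediate fraction (k*p_3 + p_2)/(k*q_3 + q_2) with the largest k >= 1 whose denominator stays <= 40; these approach x as k grows, and every other convergent or intermediate fraction in range is farther away.
Largest k: floor((40 - q_2)/q_3) = floor((40 - 21)/26) = 0.
Since k = 0, no intermediate fraction beyond p_3/q_3 has denominator <= 40, so the convergent 31/26 is the closest (its error is |292*26 - 31*245|/(245*26) = 3/6370).

31/26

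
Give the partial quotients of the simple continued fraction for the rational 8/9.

Run the Euclidean algorithm on 8 and 9; the successive quotients are the partial quotients a_0, a_1, ... (each step inverts the fractional part left over by the previous one):
  8 = 0*9 + 8, so a_0 = 0.
  9 = 1*8 + 1, so a_1 = 1.
  8 = 8*1 + 0, so a_2 = 8.
The remainder reaches 0 after 3 divisions, so the expansion has 3 partial quotients, read off in order.

[0; 1, 8]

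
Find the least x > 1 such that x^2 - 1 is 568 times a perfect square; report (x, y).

First expand sqrt(568) as a continued fraction. With x_i = (sqrt(568) + m_i)/d_i and (m_0, d_0) = (0, 1): a_0 = floor(sqrt(568)) = 23, since 23^2 = 529 <= 568 < 576 = 24^2.
Iterate m_{i+1} = d_i*a_i - m_i, d_{i+1} = (568 - m_{i+1}^2)/d_i, a_{i+1} = floor((a_0 + m_{i+1})/d_{i+1}):
  m_1 = 1*23 - 0 = 23, d_1 = (568 - 23^2)/1 = 39/1 = 39, a_1 = floor((23 + 23)/39) = 1.
  m_2 = 39*1 - 23 = 16, d_2 = (568 - 16^2)/39 = 312/39 = 8, a_2 = floor((23 + 16)/8) = 4.
  m_3 = 8*4 - 16 = 16, d_3 = (568 - 16^2)/8 = 312/8 = 39, a_3 = floor((23 + 16)/39) = 1.
  m_4 = 39*1 - 16 = 23, d_4 = (568 - 23^2)/39 = 39/39 = 1, a_4 = floor((23 + 23)/1) = 46.
  m_5 = 1*46 - 23 = 23, d_5 = (568 - 23^2)/1 = 39/1 = 39: (m_5, d_5) = (m_1, d_1) = (23, 39), so from here the quotients repeat a_1, ..., a_4; the period length is 4.
So sqrt(568) = [23; (1, 4, 1, 46)] with period length k = 4.
k is even, so the fundamental solution of x^2 - 568y^2 = 1 is (p_{k-1}, q_{k-1}) = (p_3, q_3); compute convergents through index 3.
Convergents (p_i = a_i*p_{i-1} + p_{i-2}, q_i = a_i*q_{i-1} + q_{i-2} with p_{-2}=0, p_{-1}=1, q_{-2}=1, q_{-1}=0):
  i=0: a_0=23, p_0 = 23*1 + 0 = 23, q_0 = 23*0 + 1 = 1.
  i=1: a_1=1, p_1 = 1*23 + 1 = 24, q_1 = 1*1 + 0 = 1.
  i=2: a_2=4, p_2 = 4*24 + 23 = 119, q_2 = 4*1 + 1 = 5.
  i=3: a_3=1, p_3 = 1*119 + 24 = 143, q_3 = 1*5 + 1 = 6.
Check: 143^2 - 568*6^2 = 20449 - 20448 = 1, so (x, y) = (143, 6) solves the equation, and by the theorem it is the least positive solution.

(x, y) = (143, 6)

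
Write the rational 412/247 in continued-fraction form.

Run the Euclidean algorithm on 412 and 247; the successive quotients are the partial quotients a_0, a_1, ... (each step inverts the fractional part left over by the previous one):
  412 = 1*247 + 165, so a_0 = 1.
  247 = 1*165 + 82, so a_1 = 1.
  165 = 2*82 + 1, so a_2 = 2.
  82 = 82*1 + 0, so a_3 = 82.
The remainder reaches 0 after 4 divisions, so the expansion has 4 partial quotients, read off in order.

[1; 1, 2, 82]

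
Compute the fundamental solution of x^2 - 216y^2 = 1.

First expand sqrt(216) as a continued fraction. With x_i = (sqrt(216) + m_i)/d_i and (m_0, d_0) = (0, 1): a_0 = floor(sqrt(216)) = 14, since 14^2 = 196 <= 216 < 225 = 15^2.
Iterate m_{i+1} = d_i*a_i - m_i, d_{i+1} = (216 - m_{i+1}^2)/d_i, a_{i+1} = floor((a_0 + m_{i+1})/d_{i+1}):
  m_1 = 1*14 - 0 = 14, d_1 = (216 - 14^2)/1 = 20/1 = 20, a_1 = floor((14 + 14)/20) = 1.
  m_2 = 20*1 - 14 = 6, d_2 = (216 - 6^2)/20 = 180/20 = 9, a_2 = floor((14 + 6)/9) = 2.
  m_3 = 9*2 - 6 = 12, d_3 = (216 - 12^2)/9 = 72/9 = 8, a_3 = floor((14 + 12)/8) = 3.
  m_4 = 8*3 - 12 = 12, d_4 = (216 - 12^2)/8 = 72/8 = 9, a_4 = floor((14 + 12)/9) = 2.
  m_5 = 9*2 - 12 = 6, d_5 = (216 - 6^2)/9 = 180/9 = 20, a_5 = floor((14 + 6)/20) = 1.
  m_6 = 20*1 - 6 = 14, d_6 = (216 - 14^2)/20 = 20/20 = 1, a_6 = floor((14 + 14)/1) = 28.
  m_7 = 1*28 - 14 = 14, d_7 = (216 - 14^2)/1 = 20/1 = 20: (m_7, d_7) = (m_1, d_1) = (14, 20), so from here the quotients repeat a_1, ..., a_6; the period length is 6.
So sqrt(216) = [14; (1, 2, 3, 2, 1, 28)] with period length k = 6.
k is even, so the fundamental solution of x^2 - 216y^2 = 1 is (p_{k-1}, q_{k-1}) = (p_5, q_5); compute convergents through index 5.
Convergents (p_i = a_i*p_{i-1} + p_{i-2}, q_i = a_i*q_{i-1} + q_{i-2} with p_{-2}=0, p_{-1}=1, q_{-2}=1, q_{-1}=0):
  i=0: a_0=14, p_0 = 14*1 + 0 = 14, q_0 = 14*0 + 1 = 1.
  i=1: a_1=1, p_1 = 1*14 + 1 = 15, q_1 = 1*1 + 0 = 1.
  i=2: a_2=2, p_2 = 2*15 + 14 = 44, q_2 = 2*1 + 1 = 3.
  i=3: a_3=3, p_3 = 3*44 + 15 = 147, q_3 = 3*3 + 1 = 10.
  i=4: a_4=2, p_4 = 2*147 + 44 = 338, q_4 = 2*10 + 3 = 23.
  i=5: a_5=1, p_5 = 1*338 + 147 = 485, q_5 = 1*23 + 10 = 33.
Check: 485^2 - 216*33^2 = 235225 - 235224 = 1, so (x, y) = (485, 33) solves the equation, and by the theorem it is the least positive solution.

(x, y) = (485, 33)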